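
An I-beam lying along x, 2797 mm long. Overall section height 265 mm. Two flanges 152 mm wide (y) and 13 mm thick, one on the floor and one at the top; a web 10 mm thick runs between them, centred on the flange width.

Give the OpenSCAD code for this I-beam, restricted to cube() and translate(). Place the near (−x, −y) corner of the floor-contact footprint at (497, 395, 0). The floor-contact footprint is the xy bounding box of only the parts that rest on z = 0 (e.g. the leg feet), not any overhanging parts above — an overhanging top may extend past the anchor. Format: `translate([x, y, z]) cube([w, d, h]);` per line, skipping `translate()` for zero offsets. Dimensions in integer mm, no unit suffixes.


translate([497, 395, 0]) cube([2797, 152, 13]);
translate([497, 466, 13]) cube([2797, 10, 239]);
translate([497, 395, 252]) cube([2797, 152, 13]);


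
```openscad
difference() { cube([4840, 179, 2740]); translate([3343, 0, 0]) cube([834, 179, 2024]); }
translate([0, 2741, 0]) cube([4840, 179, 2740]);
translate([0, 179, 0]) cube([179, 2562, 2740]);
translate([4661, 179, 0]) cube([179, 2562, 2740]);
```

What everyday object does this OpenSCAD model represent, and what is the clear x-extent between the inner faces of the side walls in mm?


A single room. The interior width is 4482 mm.

Four walls enclosing a rectangle with a door in the front wall — a room. Outside width 4840 minus two 179 mm walls gives 4482 mm.


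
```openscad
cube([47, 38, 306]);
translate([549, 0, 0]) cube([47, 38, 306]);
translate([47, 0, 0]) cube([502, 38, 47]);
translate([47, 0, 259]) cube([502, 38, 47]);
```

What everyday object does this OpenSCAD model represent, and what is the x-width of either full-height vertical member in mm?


A picture frame. The border width is 47 mm.

Four thin pieces enclosing a rectangular opening — a picture frame. The two full-height stiles are 306 mm tall; the top rail sits at z = 259 and is 47 mm tall, so the border above the opening is 306 − 259 = 47 mm, matching the stile x-width.


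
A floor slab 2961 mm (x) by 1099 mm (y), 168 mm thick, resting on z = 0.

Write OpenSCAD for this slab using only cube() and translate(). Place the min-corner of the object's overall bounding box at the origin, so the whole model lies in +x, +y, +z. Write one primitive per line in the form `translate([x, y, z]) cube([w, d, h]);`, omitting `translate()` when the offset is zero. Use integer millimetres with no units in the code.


cube([2961, 1099, 168]);


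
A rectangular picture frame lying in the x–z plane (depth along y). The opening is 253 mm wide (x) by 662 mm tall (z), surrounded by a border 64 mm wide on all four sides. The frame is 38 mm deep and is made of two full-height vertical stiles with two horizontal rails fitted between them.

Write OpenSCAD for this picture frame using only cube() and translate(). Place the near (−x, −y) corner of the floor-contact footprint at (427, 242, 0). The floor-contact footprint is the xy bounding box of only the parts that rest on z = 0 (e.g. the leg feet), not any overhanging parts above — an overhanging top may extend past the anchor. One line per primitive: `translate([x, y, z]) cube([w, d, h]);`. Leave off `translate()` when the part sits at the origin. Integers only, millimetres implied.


translate([427, 242, 0]) cube([64, 38, 790]);
translate([744, 242, 0]) cube([64, 38, 790]);
translate([491, 242, 0]) cube([253, 38, 64]);
translate([491, 242, 726]) cube([253, 38, 64]);


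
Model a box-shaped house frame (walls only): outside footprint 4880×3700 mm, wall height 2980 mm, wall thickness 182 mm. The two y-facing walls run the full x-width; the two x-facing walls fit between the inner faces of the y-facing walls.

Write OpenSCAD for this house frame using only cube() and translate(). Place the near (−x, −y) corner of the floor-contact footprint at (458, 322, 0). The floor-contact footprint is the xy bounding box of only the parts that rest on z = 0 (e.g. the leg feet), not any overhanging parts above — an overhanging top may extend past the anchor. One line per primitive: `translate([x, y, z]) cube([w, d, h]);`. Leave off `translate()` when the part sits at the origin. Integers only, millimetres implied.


translate([458, 322, 0]) cube([4880, 182, 2980]);
translate([458, 3840, 0]) cube([4880, 182, 2980]);
translate([458, 504, 0]) cube([182, 3336, 2980]);
translate([5156, 504, 0]) cube([182, 3336, 2980]);


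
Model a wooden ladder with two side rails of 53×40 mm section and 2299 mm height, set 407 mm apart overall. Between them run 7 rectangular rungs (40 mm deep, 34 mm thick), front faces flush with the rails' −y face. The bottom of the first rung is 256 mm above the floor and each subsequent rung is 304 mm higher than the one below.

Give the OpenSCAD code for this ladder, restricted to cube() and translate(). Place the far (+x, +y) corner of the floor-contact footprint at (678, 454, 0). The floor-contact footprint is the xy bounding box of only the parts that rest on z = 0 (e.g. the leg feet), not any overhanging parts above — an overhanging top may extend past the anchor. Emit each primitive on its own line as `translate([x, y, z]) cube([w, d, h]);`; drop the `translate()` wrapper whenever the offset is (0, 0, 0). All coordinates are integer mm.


// rung span = 407 - 2*53 = 301
// rung[k] z = 256 + k*304
translate([271, 414, 0]) cube([53, 40, 2299]);
translate([625, 414, 0]) cube([53, 40, 2299]);
translate([324, 414, 256]) cube([301, 40, 34]);
translate([324, 414, 560]) cube([301, 40, 34]);
translate([324, 414, 864]) cube([301, 40, 34]);
translate([324, 414, 1168]) cube([301, 40, 34]);
translate([324, 414, 1472]) cube([301, 40, 34]);
translate([324, 414, 1776]) cube([301, 40, 34]);
translate([324, 414, 2080]) cube([301, 40, 34]);


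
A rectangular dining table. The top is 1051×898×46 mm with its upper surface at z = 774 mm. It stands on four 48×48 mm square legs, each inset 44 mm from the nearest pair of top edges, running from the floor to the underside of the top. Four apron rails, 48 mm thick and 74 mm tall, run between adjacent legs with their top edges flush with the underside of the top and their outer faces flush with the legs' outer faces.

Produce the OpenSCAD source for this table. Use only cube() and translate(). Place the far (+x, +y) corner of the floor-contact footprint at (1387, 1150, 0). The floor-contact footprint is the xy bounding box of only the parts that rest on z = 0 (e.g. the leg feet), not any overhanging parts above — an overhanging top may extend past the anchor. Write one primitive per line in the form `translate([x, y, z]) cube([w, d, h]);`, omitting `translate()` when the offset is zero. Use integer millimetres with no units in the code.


translate([380, 296, 728]) cube([1051, 898, 46]);
translate([424, 340, 0]) cube([48, 48, 728]);
translate([1339, 340, 0]) cube([48, 48, 728]);
translate([424, 1102, 0]) cube([48, 48, 728]);
translate([1339, 1102, 0]) cube([48, 48, 728]);
translate([472, 340, 654]) cube([867, 48, 74]);
translate([472, 1102, 654]) cube([867, 48, 74]);
translate([424, 388, 654]) cube([48, 714, 74]);
translate([1339, 388, 654]) cube([48, 714, 74]);


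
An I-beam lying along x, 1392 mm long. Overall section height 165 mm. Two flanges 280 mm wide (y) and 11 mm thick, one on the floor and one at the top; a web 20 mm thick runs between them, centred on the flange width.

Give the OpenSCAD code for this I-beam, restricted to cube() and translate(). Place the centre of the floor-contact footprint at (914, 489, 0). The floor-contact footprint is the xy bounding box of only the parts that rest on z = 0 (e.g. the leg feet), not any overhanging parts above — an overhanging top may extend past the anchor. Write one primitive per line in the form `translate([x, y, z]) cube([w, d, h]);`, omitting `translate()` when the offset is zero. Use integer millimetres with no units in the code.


translate([218, 349, 0]) cube([1392, 280, 11]);
translate([218, 479, 11]) cube([1392, 20, 143]);
translate([218, 349, 154]) cube([1392, 280, 11]);


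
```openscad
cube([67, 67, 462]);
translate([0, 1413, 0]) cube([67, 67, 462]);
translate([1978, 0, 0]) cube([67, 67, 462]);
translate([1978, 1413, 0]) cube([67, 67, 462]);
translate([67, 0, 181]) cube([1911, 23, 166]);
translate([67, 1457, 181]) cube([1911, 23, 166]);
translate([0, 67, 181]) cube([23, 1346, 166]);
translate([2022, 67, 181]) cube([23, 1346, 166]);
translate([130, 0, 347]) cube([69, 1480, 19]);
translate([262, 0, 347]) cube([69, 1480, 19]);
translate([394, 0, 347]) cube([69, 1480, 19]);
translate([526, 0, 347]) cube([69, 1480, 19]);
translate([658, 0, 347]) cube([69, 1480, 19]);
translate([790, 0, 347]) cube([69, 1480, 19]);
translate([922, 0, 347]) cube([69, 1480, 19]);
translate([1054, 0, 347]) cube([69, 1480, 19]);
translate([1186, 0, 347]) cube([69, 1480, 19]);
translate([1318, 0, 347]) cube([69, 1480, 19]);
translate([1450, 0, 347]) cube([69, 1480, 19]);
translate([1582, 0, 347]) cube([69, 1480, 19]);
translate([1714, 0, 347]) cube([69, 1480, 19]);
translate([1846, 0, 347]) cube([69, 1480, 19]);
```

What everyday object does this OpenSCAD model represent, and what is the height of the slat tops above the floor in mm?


A bed frame. The slat-top height is 366 mm.

Four posts, four rails, and a row of slats — a bed frame. Slats sit on the rails at z = 181 + 166 = 347; with slat thickness 19, the top is 366 mm.


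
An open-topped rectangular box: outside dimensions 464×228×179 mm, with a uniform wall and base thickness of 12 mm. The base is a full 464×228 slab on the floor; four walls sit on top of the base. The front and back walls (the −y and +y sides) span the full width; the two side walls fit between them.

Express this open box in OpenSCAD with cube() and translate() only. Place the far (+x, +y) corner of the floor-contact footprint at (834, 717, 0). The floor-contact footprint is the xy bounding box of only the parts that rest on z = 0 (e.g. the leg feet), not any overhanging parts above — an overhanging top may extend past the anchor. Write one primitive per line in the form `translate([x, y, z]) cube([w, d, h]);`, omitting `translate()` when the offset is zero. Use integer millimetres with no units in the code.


translate([370, 489, 0]) cube([464, 228, 12]);
translate([370, 489, 12]) cube([464, 12, 167]);
translate([370, 705, 12]) cube([464, 12, 167]);
translate([370, 501, 12]) cube([12, 204, 167]);
translate([822, 501, 12]) cube([12, 204, 167]);


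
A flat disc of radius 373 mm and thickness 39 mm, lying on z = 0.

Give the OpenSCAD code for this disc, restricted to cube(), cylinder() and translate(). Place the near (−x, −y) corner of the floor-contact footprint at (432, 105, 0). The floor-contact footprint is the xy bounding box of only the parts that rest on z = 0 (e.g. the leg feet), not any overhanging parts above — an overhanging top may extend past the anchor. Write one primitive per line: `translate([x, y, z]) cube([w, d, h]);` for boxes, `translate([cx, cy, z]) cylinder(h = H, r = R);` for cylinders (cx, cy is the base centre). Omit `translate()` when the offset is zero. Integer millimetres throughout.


translate([805, 478, 0]) cylinder(h = 39, r = 373);


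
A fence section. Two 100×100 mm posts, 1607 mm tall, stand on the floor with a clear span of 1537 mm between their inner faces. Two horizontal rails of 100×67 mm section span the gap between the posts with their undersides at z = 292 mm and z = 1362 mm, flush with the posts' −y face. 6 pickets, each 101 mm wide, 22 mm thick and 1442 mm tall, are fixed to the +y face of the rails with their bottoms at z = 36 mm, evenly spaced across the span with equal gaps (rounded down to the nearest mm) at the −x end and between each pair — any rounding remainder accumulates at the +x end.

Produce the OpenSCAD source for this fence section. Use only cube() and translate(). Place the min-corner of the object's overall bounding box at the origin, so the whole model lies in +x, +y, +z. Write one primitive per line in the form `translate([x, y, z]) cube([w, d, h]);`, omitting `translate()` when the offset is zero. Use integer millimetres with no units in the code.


cube([100, 100, 1607]);
translate([1637, 0, 0]) cube([100, 100, 1607]);
translate([100, 0, 292]) cube([1537, 100, 67]);
translate([100, 0, 1362]) cube([1537, 100, 67]);
translate([233, 100, 36]) cube([101, 22, 1442]);
translate([467, 100, 36]) cube([101, 22, 1442]);
translate([701, 100, 36]) cube([101, 22, 1442]);
translate([935, 100, 36]) cube([101, 22, 1442]);
translate([1169, 100, 36]) cube([101, 22, 1442]);
translate([1403, 100, 36]) cube([101, 22, 1442]);


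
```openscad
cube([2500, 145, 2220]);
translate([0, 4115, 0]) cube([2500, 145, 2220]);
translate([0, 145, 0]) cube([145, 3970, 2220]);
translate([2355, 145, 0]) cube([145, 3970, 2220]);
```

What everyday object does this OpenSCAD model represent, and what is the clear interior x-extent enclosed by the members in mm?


A house (or room) frame. The interior width is 2210 mm.

Four 2220 mm walls enclosing a rectangle with no floor or roof — a room or house frame. Outside width is 2500 mm and wall thickness is 145 mm, so the interior width is 2500 − 2 × 145 = 2210 mm.


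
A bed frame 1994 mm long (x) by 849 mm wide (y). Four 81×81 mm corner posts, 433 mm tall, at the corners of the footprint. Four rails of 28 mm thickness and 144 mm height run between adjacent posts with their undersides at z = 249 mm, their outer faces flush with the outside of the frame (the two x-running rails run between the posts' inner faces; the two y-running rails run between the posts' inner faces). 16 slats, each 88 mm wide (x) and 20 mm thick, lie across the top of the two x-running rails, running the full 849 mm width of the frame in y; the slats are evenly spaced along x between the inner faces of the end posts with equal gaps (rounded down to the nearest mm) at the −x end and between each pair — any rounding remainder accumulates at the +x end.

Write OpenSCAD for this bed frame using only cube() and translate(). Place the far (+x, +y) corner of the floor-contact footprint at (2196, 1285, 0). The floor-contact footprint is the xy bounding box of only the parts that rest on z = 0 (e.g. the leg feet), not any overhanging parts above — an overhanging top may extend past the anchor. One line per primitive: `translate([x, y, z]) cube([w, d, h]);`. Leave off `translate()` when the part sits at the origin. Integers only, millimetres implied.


translate([202, 436, 0]) cube([81, 81, 433]);
translate([202, 1204, 0]) cube([81, 81, 433]);
translate([2115, 436, 0]) cube([81, 81, 433]);
translate([2115, 1204, 0]) cube([81, 81, 433]);
translate([283, 436, 249]) cube([1832, 28, 144]);
translate([283, 1257, 249]) cube([1832, 28, 144]);
translate([202, 517, 249]) cube([28, 687, 144]);
translate([2168, 517, 249]) cube([28, 687, 144]);
translate([307, 436, 393]) cube([88, 849, 20]);
translate([419, 436, 393]) cube([88, 849, 20]);
translate([531, 436, 393]) cube([88, 849, 20]);
translate([643, 436, 393]) cube([88, 849, 20]);
translate([755, 436, 393]) cube([88, 849, 20]);
translate([867, 436, 393]) cube([88, 849, 20]);
translate([979, 436, 393]) cube([88, 849, 20]);
translate([1091, 436, 393]) cube([88, 849, 20]);
translate([1203, 436, 393]) cube([88, 849, 20]);
translate([1315, 436, 393]) cube([88, 849, 20]);
translate([1427, 436, 393]) cube([88, 849, 20]);
translate([1539, 436, 393]) cube([88, 849, 20]);
translate([1651, 436, 393]) cube([88, 849, 20]);
translate([1763, 436, 393]) cube([88, 849, 20]);
translate([1875, 436, 393]) cube([88, 849, 20]);
translate([1987, 436, 393]) cube([88, 849, 20]);


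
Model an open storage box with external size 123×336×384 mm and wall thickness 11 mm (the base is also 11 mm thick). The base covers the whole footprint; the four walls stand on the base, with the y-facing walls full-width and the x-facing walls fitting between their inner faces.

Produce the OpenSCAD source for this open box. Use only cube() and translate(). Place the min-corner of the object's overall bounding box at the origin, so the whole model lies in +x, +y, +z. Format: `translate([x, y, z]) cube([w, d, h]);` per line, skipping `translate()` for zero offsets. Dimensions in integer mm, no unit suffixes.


cube([123, 336, 11]);
translate([0, 0, 11]) cube([123, 11, 373]);
translate([0, 325, 11]) cube([123, 11, 373]);
translate([0, 11, 11]) cube([11, 314, 373]);
translate([112, 11, 11]) cube([11, 314, 373]);


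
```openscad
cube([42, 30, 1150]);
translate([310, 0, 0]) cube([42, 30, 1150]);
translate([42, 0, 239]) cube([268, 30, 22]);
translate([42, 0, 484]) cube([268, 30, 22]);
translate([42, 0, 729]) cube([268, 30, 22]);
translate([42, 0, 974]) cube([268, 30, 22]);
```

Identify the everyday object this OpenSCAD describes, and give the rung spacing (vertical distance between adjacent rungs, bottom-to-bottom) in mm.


A ladder. The rung spacing is 245 mm.

Two tall 42×30 posts with 4 short bars between them — a ladder. Adjacent rungs sit at z = 239 and z = 484, so the spacing is 484 − 239 = 245 mm.


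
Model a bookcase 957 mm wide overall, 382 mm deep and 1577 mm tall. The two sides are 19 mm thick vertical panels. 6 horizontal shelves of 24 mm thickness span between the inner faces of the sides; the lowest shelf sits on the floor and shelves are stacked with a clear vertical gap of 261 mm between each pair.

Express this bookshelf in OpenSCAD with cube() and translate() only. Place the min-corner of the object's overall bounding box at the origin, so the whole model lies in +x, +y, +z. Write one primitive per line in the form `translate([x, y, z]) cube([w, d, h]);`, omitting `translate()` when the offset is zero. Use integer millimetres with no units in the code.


cube([19, 382, 1577]);
translate([938, 0, 0]) cube([19, 382, 1577]);
translate([19, 0, 0]) cube([919, 382, 24]);
translate([19, 0, 285]) cube([919, 382, 24]);
translate([19, 0, 570]) cube([919, 382, 24]);
translate([19, 0, 855]) cube([919, 382, 24]);
translate([19, 0, 1140]) cube([919, 382, 24]);
translate([19, 0, 1425]) cube([919, 382, 24]);


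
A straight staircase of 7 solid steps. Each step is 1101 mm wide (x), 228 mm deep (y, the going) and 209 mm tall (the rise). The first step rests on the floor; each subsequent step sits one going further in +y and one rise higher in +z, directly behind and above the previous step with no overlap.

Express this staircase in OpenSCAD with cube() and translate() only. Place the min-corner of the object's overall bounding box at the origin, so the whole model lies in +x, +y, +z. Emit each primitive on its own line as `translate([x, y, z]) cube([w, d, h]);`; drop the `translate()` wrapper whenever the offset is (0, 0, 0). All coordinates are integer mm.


cube([1101, 228, 209]);
translate([0, 228, 209]) cube([1101, 228, 209]);
translate([0, 456, 418]) cube([1101, 228, 209]);
translate([0, 684, 627]) cube([1101, 228, 209]);
translate([0, 912, 836]) cube([1101, 228, 209]);
translate([0, 1140, 1045]) cube([1101, 228, 209]);
translate([0, 1368, 1254]) cube([1101, 228, 209]);


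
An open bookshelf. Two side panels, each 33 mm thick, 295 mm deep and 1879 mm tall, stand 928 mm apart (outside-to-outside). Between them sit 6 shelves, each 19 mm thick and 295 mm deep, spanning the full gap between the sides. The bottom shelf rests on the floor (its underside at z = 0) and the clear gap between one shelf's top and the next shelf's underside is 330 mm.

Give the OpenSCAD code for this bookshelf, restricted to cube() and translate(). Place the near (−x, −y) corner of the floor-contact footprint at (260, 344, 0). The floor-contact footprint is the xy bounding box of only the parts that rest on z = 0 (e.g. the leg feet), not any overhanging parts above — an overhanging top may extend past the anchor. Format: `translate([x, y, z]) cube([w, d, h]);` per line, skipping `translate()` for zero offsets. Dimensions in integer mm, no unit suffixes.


translate([260, 344, 0]) cube([33, 295, 1879]);
translate([1155, 344, 0]) cube([33, 295, 1879]);
translate([293, 344, 0]) cube([862, 295, 19]);
translate([293, 344, 349]) cube([862, 295, 19]);
translate([293, 344, 698]) cube([862, 295, 19]);
translate([293, 344, 1047]) cube([862, 295, 19]);
translate([293, 344, 1396]) cube([862, 295, 19]);
translate([293, 344, 1745]) cube([862, 295, 19]);


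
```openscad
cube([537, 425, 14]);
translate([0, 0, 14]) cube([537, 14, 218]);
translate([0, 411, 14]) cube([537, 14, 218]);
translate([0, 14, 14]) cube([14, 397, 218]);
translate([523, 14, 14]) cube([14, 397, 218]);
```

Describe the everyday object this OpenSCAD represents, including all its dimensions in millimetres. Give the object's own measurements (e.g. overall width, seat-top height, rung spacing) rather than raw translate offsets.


An open-topped rectangular box: outside dimensions 537×425×232 mm, with a uniform wall and base thickness of 14 mm. The base is a full 537×425 slab on the floor; four walls sit on top of the base. The front and back walls (the −y and +y sides) span the full width; the two side walls fit between them.


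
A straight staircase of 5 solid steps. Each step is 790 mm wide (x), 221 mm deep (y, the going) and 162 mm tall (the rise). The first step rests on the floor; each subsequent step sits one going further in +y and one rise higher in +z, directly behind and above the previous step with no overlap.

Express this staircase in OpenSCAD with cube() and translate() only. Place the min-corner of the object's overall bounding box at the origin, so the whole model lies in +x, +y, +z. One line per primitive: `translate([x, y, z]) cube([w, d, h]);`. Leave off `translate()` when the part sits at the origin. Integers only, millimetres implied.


cube([790, 221, 162]);
translate([0, 221, 162]) cube([790, 221, 162]);
translate([0, 442, 324]) cube([790, 221, 162]);
translate([0, 663, 486]) cube([790, 221, 162]);
translate([0, 884, 648]) cube([790, 221, 162]);


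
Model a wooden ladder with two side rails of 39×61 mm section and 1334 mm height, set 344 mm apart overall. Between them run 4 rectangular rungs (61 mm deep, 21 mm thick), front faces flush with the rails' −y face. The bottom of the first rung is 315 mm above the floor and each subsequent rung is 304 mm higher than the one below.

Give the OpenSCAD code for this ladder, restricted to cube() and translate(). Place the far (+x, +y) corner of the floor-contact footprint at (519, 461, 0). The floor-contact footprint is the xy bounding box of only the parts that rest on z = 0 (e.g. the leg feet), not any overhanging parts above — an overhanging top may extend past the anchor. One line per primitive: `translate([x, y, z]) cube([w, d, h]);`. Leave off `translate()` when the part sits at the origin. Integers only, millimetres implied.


translate([175, 400, 0]) cube([39, 61, 1334]);
translate([480, 400, 0]) cube([39, 61, 1334]);
translate([214, 400, 315]) cube([266, 61, 21]);
translate([214, 400, 619]) cube([266, 61, 21]);
translate([214, 400, 923]) cube([266, 61, 21]);
translate([214, 400, 1227]) cube([266, 61, 21]);


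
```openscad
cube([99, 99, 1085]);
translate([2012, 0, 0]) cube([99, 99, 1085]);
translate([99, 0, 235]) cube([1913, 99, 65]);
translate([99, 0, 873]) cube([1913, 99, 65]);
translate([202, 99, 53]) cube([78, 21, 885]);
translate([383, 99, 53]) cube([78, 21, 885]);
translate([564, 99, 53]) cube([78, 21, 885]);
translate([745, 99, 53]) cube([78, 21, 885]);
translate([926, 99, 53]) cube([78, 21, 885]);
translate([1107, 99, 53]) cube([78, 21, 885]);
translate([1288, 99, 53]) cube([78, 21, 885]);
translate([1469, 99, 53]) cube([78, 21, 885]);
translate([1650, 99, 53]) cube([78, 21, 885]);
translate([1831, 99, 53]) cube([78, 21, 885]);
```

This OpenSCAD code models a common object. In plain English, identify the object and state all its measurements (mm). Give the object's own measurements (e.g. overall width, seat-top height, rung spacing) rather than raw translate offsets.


A fence section. Two 99×99 mm posts, 1085 mm tall, stand on the floor with a clear span of 1913 mm between their inner faces. Two horizontal rails of 99×65 mm section span the gap between the posts with their undersides at z = 235 mm and z = 873 mm, flush with the posts' −y face. 10 pickets, each 78 mm wide, 21 mm thick and 885 mm tall, are fixed to the +y face of the rails with their bottoms at z = 53 mm, spaced across the span with a 103 mm gap after the −x post and between neighbouring pickets and before the +x post.


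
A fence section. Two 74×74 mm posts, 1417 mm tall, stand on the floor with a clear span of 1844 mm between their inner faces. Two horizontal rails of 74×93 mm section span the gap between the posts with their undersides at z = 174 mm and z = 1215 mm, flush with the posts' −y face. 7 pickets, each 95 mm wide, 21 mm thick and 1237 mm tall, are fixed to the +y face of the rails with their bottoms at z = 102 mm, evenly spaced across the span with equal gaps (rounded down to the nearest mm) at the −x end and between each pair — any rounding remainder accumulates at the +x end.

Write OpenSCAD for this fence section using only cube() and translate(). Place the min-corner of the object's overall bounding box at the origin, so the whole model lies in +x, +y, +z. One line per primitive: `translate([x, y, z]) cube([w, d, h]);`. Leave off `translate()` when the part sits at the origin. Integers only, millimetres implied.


cube([74, 74, 1417]);
translate([1918, 0, 0]) cube([74, 74, 1417]);
translate([74, 0, 174]) cube([1844, 74, 93]);
translate([74, 0, 1215]) cube([1844, 74, 93]);
translate([221, 74, 102]) cube([95, 21, 1237]);
translate([463, 74, 102]) cube([95, 21, 1237]);
translate([705, 74, 102]) cube([95, 21, 1237]);
translate([947, 74, 102]) cube([95, 21, 1237]);
translate([1189, 74, 102]) cube([95, 21, 1237]);
translate([1431, 74, 102]) cube([95, 21, 1237]);
translate([1673, 74, 102]) cube([95, 21, 1237]);


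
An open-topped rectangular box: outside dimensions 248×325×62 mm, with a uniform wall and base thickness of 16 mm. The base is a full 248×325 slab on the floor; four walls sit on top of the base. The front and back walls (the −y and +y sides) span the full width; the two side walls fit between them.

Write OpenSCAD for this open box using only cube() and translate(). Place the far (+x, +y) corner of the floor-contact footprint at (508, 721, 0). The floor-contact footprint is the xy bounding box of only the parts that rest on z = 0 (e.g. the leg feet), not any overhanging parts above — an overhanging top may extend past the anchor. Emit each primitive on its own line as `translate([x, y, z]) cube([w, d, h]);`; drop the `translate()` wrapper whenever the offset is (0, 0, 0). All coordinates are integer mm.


translate([260, 396, 0]) cube([248, 325, 16]);
translate([260, 396, 16]) cube([248, 16, 46]);
translate([260, 705, 16]) cube([248, 16, 46]);
translate([260, 412, 16]) cube([16, 293, 46]);
translate([492, 412, 16]) cube([16, 293, 46]);


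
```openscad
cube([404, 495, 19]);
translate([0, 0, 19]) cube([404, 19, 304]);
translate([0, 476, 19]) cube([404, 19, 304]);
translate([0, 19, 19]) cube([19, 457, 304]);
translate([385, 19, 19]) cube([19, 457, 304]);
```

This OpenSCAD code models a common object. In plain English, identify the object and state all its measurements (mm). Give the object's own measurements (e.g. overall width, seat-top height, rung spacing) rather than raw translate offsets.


An open-topped rectangular box: outside dimensions 404×495×323 mm, with a uniform wall and base thickness of 19 mm. The base is a full 404×495 slab on the floor; four walls sit on top of the base. The front and back walls (the −y and +y sides) span the full width; the two side walls fit between them.


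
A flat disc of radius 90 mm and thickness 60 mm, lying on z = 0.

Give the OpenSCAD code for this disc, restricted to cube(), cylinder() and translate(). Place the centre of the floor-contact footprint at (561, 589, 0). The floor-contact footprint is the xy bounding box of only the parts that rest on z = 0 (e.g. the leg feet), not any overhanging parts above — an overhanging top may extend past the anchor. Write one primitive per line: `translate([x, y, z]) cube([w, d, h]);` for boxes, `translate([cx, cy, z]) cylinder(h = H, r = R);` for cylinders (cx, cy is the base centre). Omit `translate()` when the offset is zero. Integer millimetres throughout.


translate([561, 589, 0]) cylinder(h = 60, r = 90);


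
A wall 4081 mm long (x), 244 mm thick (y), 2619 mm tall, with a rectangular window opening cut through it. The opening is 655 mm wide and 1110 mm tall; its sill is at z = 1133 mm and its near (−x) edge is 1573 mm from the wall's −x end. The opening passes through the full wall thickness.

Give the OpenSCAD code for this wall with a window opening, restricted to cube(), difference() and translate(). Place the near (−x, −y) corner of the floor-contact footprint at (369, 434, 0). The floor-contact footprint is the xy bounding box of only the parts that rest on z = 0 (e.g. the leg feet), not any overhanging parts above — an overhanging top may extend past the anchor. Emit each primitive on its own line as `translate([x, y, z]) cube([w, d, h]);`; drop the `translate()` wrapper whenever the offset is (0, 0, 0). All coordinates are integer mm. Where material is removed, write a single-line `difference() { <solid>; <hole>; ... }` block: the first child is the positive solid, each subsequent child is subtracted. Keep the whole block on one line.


difference() { translate([369, 434, 0]) cube([4081, 244, 2619]); translate([1942, 434, 1133]) cube([655, 244, 1110]); }


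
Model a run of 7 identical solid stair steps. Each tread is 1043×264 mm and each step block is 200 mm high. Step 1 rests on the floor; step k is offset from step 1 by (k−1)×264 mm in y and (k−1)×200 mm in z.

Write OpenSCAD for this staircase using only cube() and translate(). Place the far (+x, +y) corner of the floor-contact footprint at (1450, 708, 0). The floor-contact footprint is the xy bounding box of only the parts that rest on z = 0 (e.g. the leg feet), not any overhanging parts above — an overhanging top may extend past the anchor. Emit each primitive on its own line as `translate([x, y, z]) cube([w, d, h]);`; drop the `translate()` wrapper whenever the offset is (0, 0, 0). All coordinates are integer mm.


translate([407, 444, 0]) cube([1043, 264, 200]);
translate([407, 708, 200]) cube([1043, 264, 200]);
translate([407, 972, 400]) cube([1043, 264, 200]);
translate([407, 1236, 600]) cube([1043, 264, 200]);
translate([407, 1500, 800]) cube([1043, 264, 200]);
translate([407, 1764, 1000]) cube([1043, 264, 200]);
translate([407, 2028, 1200]) cube([1043, 264, 200]);


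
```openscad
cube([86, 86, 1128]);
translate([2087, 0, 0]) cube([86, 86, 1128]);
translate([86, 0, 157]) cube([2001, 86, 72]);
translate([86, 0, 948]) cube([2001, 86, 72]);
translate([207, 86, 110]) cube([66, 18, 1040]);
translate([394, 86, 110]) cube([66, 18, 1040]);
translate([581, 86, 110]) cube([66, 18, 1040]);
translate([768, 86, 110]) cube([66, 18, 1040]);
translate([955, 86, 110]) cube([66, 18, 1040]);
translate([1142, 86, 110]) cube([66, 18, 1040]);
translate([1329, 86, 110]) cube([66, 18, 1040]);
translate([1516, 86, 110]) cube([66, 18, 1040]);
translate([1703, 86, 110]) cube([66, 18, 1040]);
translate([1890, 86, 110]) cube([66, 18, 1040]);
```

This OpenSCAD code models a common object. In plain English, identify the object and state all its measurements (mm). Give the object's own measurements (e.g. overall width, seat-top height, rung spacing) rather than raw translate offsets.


A fence section. Two 86×86 mm posts, 1128 mm tall, stand on the floor with a clear span of 2001 mm between their inner faces. Two horizontal rails of 86×72 mm section span the gap between the posts with their undersides at z = 157 mm and z = 948 mm, flush with the posts' −y face. 10 pickets, each 66 mm wide, 18 mm thick and 1040 mm tall, are fixed to the +y face of the rails with their bottoms at z = 110 mm, spaced across the span with a 121 mm gap after the −x post and between neighbouring pickets, with 131 mm left before the +x post.


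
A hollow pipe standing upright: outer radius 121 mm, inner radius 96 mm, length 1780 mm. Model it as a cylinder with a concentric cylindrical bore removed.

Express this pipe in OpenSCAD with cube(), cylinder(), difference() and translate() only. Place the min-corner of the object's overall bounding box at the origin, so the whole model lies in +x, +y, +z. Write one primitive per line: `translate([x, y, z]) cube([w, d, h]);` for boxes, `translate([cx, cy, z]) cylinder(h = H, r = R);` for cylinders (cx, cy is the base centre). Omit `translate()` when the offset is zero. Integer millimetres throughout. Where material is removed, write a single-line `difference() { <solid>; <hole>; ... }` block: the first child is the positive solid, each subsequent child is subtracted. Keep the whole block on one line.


difference() { translate([121, 121, 0]) cylinder(h = 1780, r = 121); translate([121, 121, 0]) cylinder(h = 1780, r = 96); }


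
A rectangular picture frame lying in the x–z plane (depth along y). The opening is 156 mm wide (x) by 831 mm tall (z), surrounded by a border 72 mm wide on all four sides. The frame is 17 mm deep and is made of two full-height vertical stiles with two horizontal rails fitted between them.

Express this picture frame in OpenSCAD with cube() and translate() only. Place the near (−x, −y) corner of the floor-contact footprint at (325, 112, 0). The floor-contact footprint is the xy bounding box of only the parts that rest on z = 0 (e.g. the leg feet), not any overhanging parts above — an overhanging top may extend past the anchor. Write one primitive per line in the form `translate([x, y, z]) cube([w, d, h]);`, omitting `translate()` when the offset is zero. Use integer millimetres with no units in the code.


translate([325, 112, 0]) cube([72, 17, 975]);
translate([553, 112, 0]) cube([72, 17, 975]);
translate([397, 112, 0]) cube([156, 17, 72]);
translate([397, 112, 903]) cube([156, 17, 72]);


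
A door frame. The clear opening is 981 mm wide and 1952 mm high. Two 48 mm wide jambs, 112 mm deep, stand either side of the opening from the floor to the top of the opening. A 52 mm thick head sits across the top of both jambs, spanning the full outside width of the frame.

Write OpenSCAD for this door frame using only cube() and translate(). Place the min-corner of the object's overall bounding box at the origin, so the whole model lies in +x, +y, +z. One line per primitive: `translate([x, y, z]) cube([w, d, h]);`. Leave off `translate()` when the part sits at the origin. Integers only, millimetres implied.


cube([48, 112, 1952]);
translate([1029, 0, 0]) cube([48, 112, 1952]);
translate([0, 0, 1952]) cube([1077, 112, 52]);


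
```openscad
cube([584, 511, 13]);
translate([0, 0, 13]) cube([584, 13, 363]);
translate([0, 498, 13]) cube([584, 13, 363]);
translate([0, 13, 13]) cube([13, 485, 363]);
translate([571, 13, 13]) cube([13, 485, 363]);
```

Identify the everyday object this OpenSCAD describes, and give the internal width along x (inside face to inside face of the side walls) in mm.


An open box. The internal width is 558 mm.

A 584×511 base slab with four walls standing on it — an open box. The base is 584 mm wide and the walls are 13 mm thick, so the internal width is 584 − 2 × 13 = 558 mm.


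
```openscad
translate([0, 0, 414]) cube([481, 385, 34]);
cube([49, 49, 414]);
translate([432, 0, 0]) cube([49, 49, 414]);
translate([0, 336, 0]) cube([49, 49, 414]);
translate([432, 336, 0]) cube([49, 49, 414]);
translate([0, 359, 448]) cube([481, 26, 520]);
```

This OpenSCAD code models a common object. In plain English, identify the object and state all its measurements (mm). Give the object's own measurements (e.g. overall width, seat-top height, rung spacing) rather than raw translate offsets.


A chair. The seat is a 481×385×34 mm slab with its top at z = 448 mm, on four 49×49 mm corner legs (flush with the seat edges, standing on z = 0). A flat backrest 26 mm thick, 520 mm tall, spans the full seat width and rises from the seat top along its +y edge, rear face flush with the rear of the seat.


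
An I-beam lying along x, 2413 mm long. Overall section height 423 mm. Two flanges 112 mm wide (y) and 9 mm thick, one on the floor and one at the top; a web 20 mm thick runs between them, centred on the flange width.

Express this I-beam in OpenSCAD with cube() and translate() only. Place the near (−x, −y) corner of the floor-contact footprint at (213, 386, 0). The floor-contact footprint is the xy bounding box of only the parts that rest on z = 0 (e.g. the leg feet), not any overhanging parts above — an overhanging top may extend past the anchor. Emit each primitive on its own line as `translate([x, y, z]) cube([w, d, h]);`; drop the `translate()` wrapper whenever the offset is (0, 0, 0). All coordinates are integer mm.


translate([213, 386, 0]) cube([2413, 112, 9]);
translate([213, 432, 9]) cube([2413, 20, 405]);
translate([213, 386, 414]) cube([2413, 112, 9]);


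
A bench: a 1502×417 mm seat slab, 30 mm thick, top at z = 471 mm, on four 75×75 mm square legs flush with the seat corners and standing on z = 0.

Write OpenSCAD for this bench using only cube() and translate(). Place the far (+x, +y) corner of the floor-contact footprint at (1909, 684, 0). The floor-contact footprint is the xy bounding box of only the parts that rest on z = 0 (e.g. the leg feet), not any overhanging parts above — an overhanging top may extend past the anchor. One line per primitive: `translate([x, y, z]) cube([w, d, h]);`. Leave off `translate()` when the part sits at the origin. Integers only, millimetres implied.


translate([407, 267, 441]) cube([1502, 417, 30]);
translate([407, 267, 0]) cube([75, 75, 441]);
translate([407, 609, 0]) cube([75, 75, 441]);
translate([1834, 267, 0]) cube([75, 75, 441]);
translate([1834, 609, 0]) cube([75, 75, 441]);


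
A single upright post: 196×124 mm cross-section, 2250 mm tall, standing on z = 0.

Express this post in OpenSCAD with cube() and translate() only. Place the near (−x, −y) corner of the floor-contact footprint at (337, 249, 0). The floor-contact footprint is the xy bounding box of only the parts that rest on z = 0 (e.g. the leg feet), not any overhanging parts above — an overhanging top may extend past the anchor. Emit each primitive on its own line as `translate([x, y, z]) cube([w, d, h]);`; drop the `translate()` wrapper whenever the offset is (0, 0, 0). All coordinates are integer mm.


translate([337, 249, 0]) cube([196, 124, 2250]);


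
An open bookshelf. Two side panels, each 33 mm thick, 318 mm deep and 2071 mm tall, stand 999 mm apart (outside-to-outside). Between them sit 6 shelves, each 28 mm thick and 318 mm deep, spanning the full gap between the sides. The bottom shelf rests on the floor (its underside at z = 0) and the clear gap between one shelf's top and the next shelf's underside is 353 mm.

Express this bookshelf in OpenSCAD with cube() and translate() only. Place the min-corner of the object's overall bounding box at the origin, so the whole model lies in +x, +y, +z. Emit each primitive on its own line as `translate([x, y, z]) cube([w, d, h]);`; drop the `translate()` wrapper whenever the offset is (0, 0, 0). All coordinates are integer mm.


cube([33, 318, 2071]);
translate([966, 0, 0]) cube([33, 318, 2071]);
translate([33, 0, 0]) cube([933, 318, 28]);
translate([33, 0, 381]) cube([933, 318, 28]);
translate([33, 0, 762]) cube([933, 318, 28]);
translate([33, 0, 1143]) cube([933, 318, 28]);
translate([33, 0, 1524]) cube([933, 318, 28]);
translate([33, 0, 1905]) cube([933, 318, 28]);


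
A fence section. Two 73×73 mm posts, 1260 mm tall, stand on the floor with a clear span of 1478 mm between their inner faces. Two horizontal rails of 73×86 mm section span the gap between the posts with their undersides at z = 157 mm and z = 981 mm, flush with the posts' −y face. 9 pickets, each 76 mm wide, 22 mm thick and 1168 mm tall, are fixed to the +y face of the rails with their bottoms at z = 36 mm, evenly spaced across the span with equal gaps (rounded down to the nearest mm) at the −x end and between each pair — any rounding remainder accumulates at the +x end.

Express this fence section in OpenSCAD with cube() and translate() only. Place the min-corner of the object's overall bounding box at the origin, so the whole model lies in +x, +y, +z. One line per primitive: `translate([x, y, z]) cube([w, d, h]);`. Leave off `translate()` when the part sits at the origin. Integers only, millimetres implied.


cube([73, 73, 1260]);
translate([1551, 0, 0]) cube([73, 73, 1260]);
translate([73, 0, 157]) cube([1478, 73, 86]);
translate([73, 0, 981]) cube([1478, 73, 86]);
translate([152, 73, 36]) cube([76, 22, 1168]);
translate([307, 73, 36]) cube([76, 22, 1168]);
translate([462, 73, 36]) cube([76, 22, 1168]);
translate([617, 73, 36]) cube([76, 22, 1168]);
translate([772, 73, 36]) cube([76, 22, 1168]);
translate([927, 73, 36]) cube([76, 22, 1168]);
translate([1082, 73, 36]) cube([76, 22, 1168]);
translate([1237, 73, 36]) cube([76, 22, 1168]);
translate([1392, 73, 36]) cube([76, 22, 1168]);
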